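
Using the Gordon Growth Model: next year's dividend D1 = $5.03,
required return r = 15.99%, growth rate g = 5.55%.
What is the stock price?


Formula: P = D1 / (r - g)
Spread: r - g = 0.1599 - 0.0555 = 0.1044
Substituting: P = $5.03 / 0.1044
P = $48.18

$48.18


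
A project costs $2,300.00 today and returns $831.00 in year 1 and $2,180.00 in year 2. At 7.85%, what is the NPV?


Formula: NPV = C0 + C1/(1+r) + C2/(1+r)^2
Discount C1: $831.00 / (1 + 0.0785) = $770.51
Discount C2: $2,180.00 / (1 + 0.0785)^2 = $1,874.20
NPV = -$2,300.00 + $770.51 + $1,874.20 = $344.72

$344.72


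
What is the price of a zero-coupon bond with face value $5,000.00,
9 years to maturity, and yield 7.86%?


Formula: Price = FV / (1 + r)^n
Substituting: Price = $5,000.00 / (1 + 0.0786)^9
Discount factor: (1.0786)^9 = 1.975803
Price = $5,000.00 / 1.975803 = $2,530.62

$2,530.62


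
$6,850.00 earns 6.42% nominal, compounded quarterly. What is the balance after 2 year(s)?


Formula: FV = P * (1 + r/m)^(m*t)
Period rate: r/m = 0.0642 / 4 = 0.01605
Total periods: m*t = 4 * 2 = 8
Growth factor: (1 + 0.01605)^8 = 1.135849
FV = $6,850.00 * 1.135849 = $7,780.57

$7,780.57


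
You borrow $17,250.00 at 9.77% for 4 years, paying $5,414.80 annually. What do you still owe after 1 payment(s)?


Formula: Balance = PV*(1+r)^k - PMT*((1+r)^k - 1)/r
Growth: (1 + 0.0977)^1 = 1.0977
Accumulated factor: ((1+r)^k - 1)/r = 1.0
Balance = $17,250.00 * 1.0977 - $5,414.80 * 1.0
Balance = $13,520.53

$13,520.53


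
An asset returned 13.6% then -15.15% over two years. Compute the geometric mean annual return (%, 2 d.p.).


Formula: Geometric mean = ((1+r1)*(1+r2))^(1/2) - 1
Product: (1 + 0.136) * (1 + -0.1515) = 1.136 * 0.8485 = 0.963896
Square root: 0.963896^0.5 = 0.981782
Geometric mean = 0.981782 - 1 = -0.018218
As percentage: -1.82%

-1.82%


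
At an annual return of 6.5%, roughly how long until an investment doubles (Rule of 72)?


Formula: Years ≈ 72 / r
Substituting: Years ≈ 72 / 6.5
Years ≈ 11.1

11.1 years


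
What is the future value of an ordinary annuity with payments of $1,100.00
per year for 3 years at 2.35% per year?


Formula: FV = PMT * ((1+r)^n - 1) / r
Growth factor: (1 + 0.0235)^3 = 1.07217
Numerator: 1.07217 - 1 = 0.07217
FV = $1,100.00 * 0.07217 / 0.0235 = $3,378.16

$3,378.16


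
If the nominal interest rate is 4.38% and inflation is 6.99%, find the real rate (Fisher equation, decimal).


Formula: (1 + r_real) = (1 + r_nom) / (1 + inflation)
Substituting: (1 + r_real) = 1.0438 / 1.0699
(1 + r_real) = 0.975605
r_real = 0.975605 - 1 = -0.024395

-0.024395


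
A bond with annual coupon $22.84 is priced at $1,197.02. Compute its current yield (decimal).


Formula: Current yield = annual coupon / price
Substituting: CY = $22.84 / $1,197.02
CY = 0.019081

0.019081


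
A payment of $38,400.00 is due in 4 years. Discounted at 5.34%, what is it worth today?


Formula: PV = FV / (1 + r)^n
Substituting: PV = $38,400.00 / (1 + 0.0534)^4
Discount factor: (1.0534)^4 = 1.231327
PV = $38,400.00 / 1.231327 = $31,185.88

$31,185.88


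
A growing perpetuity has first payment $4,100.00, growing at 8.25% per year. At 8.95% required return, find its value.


Formula: PV = C / (r - g)
Spread: r - g = 0.0895 - 0.0825 = 0.007
Substituting: PV = $4,100.00 / 0.007
PV = $585,714.29

$585,714.29


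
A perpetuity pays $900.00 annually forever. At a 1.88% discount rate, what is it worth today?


Formula: PV = C / r
Substituting: PV = $900.00 / 0.0188
PV = $47,872.34

$47,872.34


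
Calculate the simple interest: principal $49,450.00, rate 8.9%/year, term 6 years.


Formula: I = P * r * t
Substituting: I = $49,450.00 * 0.089 * 6
Step: I = $49,450.00 * 0.534
I = $26,406.30

$26,406.30


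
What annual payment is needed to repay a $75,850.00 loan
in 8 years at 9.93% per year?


Formula: PMT = PV * r / (1 - (1+r)^(-n))
Denominator: 1 - (1 + 0.0993)^(-8) = 0.531111
Numerator: $75,850.00 * 0.0993 = 7531.905
PMT = 7531.905 / 0.531111 = $14,181.42

$14,181.42


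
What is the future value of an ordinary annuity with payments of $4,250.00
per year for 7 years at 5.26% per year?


Formula: FV = PMT * ((1+r)^n - 1) / r
Growth factor: (1 + 0.0526)^7 = 1.431672
Numerator: 1.431672 - 1 = 0.431672
FV = $4,250.00 * 0.431672 / 0.0526 = $34,878.45

$34,878.45


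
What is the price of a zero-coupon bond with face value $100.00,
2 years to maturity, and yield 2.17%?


Formula: Price = FV / (1 + r)^n
Substituting: Price = $100.00 / (1 + 0.0217)^2
Discount factor: (1.0217)^2 = 1.043871
Price = $100.00 / 1.043871 = $95.80

$95.80


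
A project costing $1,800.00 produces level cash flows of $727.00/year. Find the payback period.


Formula: Payback = investment / annual cash flow
Substituting: Payback = $1,800.00 / $727.00
Payback = 2.4759 years

2.4759 years


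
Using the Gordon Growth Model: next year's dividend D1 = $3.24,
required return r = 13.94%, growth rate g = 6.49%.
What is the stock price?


Formula: P = D1 / (r - g)
Spread: r - g = 0.1394 - 0.0649 = 0.0745
Substituting: P = $3.24 / 0.0745
P = $43.49

$43.49


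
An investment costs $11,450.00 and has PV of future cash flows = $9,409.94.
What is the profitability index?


Formula: PI = PV(cash flows) / initial investment
Substituting: PI = $9,409.94 / $11,450.00
PI = 0.8218

0.8218


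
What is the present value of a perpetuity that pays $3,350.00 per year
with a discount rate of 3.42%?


Formula: PV = C / r
Substituting: PV = $3,350.00 / 0.0342
PV = $97,953.22

$97,953.22


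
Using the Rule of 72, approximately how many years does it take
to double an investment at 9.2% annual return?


Formula: Years ≈ 72 / r
Substituting: Years ≈ 72 / 9.2
Years ≈ 7.8

7.8 years


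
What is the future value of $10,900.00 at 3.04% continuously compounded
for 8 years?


Formula: FV = P * e^(r*t)
Exponent: r*t = 0.0304 * 8 = 0.2432
e^(0.2432) = 1.275324
FV = $10,900.00 * 1.275324 = $13,901.03

$13,901.03


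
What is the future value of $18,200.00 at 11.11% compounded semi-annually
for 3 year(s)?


Formula: FV = P * (1 + r/m)^(m*t)
Period rate: r/m = 0.1111 / 2 = 0.05555
Total periods: m*t = 2 * 3 = 6
Growth factor: (1 + 0.05555)^6 = 1.383161
FV = $18,200.00 * 1.383161 = $25,173.54

$25,173.54


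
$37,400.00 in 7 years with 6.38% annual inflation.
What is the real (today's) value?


Formula: Real value = nominal / (1 + inflation)^years
Price level: (1 + 0.0638)^7 = 1.541771
Real value = $37,400.00 / 1.541771 = $24,257.82

$24,257.82


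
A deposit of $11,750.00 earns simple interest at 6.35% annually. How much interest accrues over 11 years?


Formula: I = P * r * t
Substituting: I = $11,750.00 * 0.0635 * 11
Step: I = $11,750.00 * 0.6985
I = $8,207.38

$8,207.38


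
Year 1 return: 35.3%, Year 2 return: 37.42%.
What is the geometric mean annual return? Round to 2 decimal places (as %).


Formula: Geometric mean = ((1+r1)*(1+r2))^(1/2) - 1
Product: (1 + 0.353) * (1 + 0.3742) = 1.353 * 1.3742 = 1.859293
Square root: 1.859293^0.5 = 1.363559
Geometric mean = 1.363559 - 1 = 0.363559
As percentage: 36.36%

36.36%


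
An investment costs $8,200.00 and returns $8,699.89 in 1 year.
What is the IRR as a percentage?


Formula: IRR = C1/C0 - 1
Substituting: IRR = $8,699.89 / $8,200.00 - 1
Ratio: 1.060962 - 1 = 0.060962
IRR = 6.0962%

6.0962%


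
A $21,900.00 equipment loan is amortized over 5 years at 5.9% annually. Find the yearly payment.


Formula: PMT = PV * r / (1 - (1+r)^(-n))
Denominator: 1 - (1 + 0.059)^(-5) = 0.249207
Numerator: $21,900.00 * 0.059 = 1292.1
PMT = 1292.1 / 0.249207 = $5,184.85

$5,184.85


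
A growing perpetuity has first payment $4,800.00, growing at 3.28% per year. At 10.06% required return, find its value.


Formula: PV = C / (r - g)
Spread: r - g = 0.1006 - 0.0328 = 0.0678
Substituting: PV = $4,800.00 / 0.0678
PV = $70,796.46

$70,796.46


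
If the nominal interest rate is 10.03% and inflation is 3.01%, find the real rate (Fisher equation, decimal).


Formula: (1 + r_real) = (1 + r_nom) / (1 + inflation)
Substituting: (1 + r_real) = 1.1003 / 1.0301
(1 + r_real) = 1.068149
r_real = 1.068149 - 1 = 0.068149

0.068149


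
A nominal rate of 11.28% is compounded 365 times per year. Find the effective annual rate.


Formula: EAR = (1 + r/m)^m - 1
Period rate: r/m = 0.1128 / 365 = 0.000309
Compounding: (1 + 0.000309)^365 = 1.119389
EAR = 1.119389 - 1 = 0.119389

0.119389


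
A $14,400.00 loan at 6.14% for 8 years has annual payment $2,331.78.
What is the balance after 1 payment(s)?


Formula: Balance = PV*(1+r)^k - PMT*((1+r)^k - 1)/r
Growth: (1 + 0.0614)^1 = 1.0614
Accumulated factor: ((1+r)^k - 1)/r = 1.0
Balance = $14,400.00 * 1.0614 - $2,331.78 * 1.0
Balance = $12,952.38

$12,952.38


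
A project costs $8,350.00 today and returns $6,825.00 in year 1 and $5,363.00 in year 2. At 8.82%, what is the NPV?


Formula: NPV = C0 + C1/(1+r) + C2/(1+r)^2
Discount C1: $6,825.00 / (1 + 0.0882) = $6,271.83
Discount C2: $5,363.00 / (1 + 0.0882)^2 = $4,528.88
NPV = -$8,350.00 + $6,271.83 + $4,528.88 = $2,450.70

$2,450.70


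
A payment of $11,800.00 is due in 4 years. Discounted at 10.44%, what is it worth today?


Formula: PV = FV / (1 + r)^n
Substituting: PV = $11,800.00 / (1 + 0.1044)^4
Discount factor: (1.1044)^4 = 1.487667
PV = $11,800.00 / 1.487667 = $7,931.89

$7,931.89


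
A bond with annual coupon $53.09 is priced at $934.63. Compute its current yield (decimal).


Formula: Current yield = annual coupon / price
Substituting: CY = $53.09 / $934.63
CY = 0.056803

0.056803


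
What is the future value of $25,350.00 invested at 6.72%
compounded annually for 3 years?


Formula: FV = P * (1 + r)^n
Substituting: FV = $25,350.00 * (1 + 0.0672)^3
Growth factor: (1.0672)^3 = 1.215451
FV = $25,350.00 * 1.215451 = $30,811.68

$30,811.68


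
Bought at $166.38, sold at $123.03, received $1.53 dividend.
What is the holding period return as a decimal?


Formula: HPR = (P1 - P0 + D) / P0
Gain: $123.03 - $166.38 + $1.53 = -$41.82
HPR = -$41.82 / $166.38 = -0.2514

-0.2514


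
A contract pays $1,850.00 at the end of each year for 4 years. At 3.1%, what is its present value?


Formula: PV = PMT * (1 - (1+r)^(-n)) / r
Discount factor: (1 + 0.031)^(-4) = 0.885045
Bracket: 1 - 0.885045 = 0.114955
PV = $1,850.00 * 0.114955 / 0.031 = $6,860.22

$6,860.22


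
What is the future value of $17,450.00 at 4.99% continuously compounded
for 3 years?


Formula: FV = P * e^(r*t)
Exponent: r*t = 0.0499 * 3 = 0.1497
e^(0.1497) = 1.161486
FV = $17,450.00 * 1.161486 = $20,267.93

$20,267.93


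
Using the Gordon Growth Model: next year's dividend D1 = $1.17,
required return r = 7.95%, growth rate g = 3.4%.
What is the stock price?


Formula: P = D1 / (r - g)
Spread: r - g = 0.0795 - 0.034 = 0.0455
Substituting: P = $1.17 / 0.0455
P = $25.71

$25.71


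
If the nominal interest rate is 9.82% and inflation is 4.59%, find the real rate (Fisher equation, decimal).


Formula: (1 + r_real) = (1 + r_nom) / (1 + inflation)
Substituting: (1 + r_real) = 1.0982 / 1.0459
(1 + r_real) = 1.050005
r_real = 1.050005 - 1 = 0.050005

0.050005


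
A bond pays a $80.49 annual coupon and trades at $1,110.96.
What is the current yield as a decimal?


Formula: Current yield = annual coupon / price
Substituting: CY = $80.49 / $1,110.96
CY = 0.072451

0.072451


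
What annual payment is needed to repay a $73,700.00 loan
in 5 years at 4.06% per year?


Formula: PMT = PV * r / (1 - (1+r)^(-n))
Denominator: 1 - (1 + 0.0406)^(-5) = 0.18044
Numerator: $73,700.00 * 0.0406 = 2992.22
PMT = 2992.22 / 0.18044 = $16,582.93

$16,582.93


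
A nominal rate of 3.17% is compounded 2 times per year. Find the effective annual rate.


Formula: EAR = (1 + r/m)^m - 1
Period rate: r/m = 0.0317 / 2 = 0.01585
Compounding: (1 + 0.01585)^2 = 1.031951
EAR = 1.031951 - 1 = 0.031951

0.031951


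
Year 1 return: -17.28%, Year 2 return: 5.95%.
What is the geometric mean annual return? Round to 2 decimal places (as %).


Formula: Geometric mean = ((1+r1)*(1+r2))^(1/2) - 1
Product: (1 + -0.1728) * (1 + 0.0595) = 0.8272 * 1.0595 = 0.876418
Square root: 0.876418^0.5 = 0.936172
Geometric mean = 0.936172 - 1 = -0.063828
As percentage: -6.38%

-6.38%


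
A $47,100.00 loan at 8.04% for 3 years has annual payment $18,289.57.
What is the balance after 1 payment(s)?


Formula: Balance = PV*(1+r)^k - PMT*((1+r)^k - 1)/r
Growth: (1 + 0.0804)^1 = 1.0804
Accumulated factor: ((1+r)^k - 1)/r = 1.0
Balance = $47,100.00 * 1.0804 - $18,289.57 * 1.0
Balance = $32,597.27

$32,597.27


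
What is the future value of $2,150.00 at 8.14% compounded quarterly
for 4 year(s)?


Formula: FV = P * (1 + r/m)^(m*t)
Period rate: r/m = 0.0814 / 4 = 0.02035
Total periods: m*t = 4 * 4 = 16
Growth factor: (1 + 0.02035)^16 = 1.380342
FV = $2,150.00 * 1.380342 = $2,967.74

$2,967.74


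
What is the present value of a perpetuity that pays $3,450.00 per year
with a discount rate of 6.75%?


Formula: PV = C / r
Substituting: PV = $3,450.00 / 0.0675
PV = $51,111.11

$51,111.11


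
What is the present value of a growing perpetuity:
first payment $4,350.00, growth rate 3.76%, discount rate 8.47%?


Formula: PV = C / (r - g)
Spread: r - g = 0.0847 - 0.0376 = 0.0471
Substituting: PV = $4,350.00 / 0.0471
PV = $92,356.69

$92,356.69


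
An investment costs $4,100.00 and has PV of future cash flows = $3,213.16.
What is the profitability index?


Formula: PI = PV(cash flows) / initial investment
Substituting: PI = $3,213.16 / $4,100.00
PI = 0.7837

0.7837


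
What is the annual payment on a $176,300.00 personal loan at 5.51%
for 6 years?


Formula: PMT = PV * r / (1 - (1+r)^(-n))
Denominator: 1 - (1 + 0.0551)^(-6) = 0.275166
Numerator: $176,300.00 * 0.0551 = 9714.13
PMT = 9714.13 / 0.275166 = $35,302.74

$35,302.74


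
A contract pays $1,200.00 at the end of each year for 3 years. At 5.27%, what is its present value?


Formula: PV = PMT * (1 - (1+r)^(-n)) / r
Discount factor: (1 + 0.0527)^(-3) = 0.857208
Bracket: 1 - 0.857208 = 0.142792
PV = $1,200.00 * 0.142792 / 0.0527 = $3,251.43

$3,251.43


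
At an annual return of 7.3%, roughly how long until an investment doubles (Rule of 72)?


Formula: Years ≈ 72 / r
Substituting: Years ≈ 72 / 7.3
Years ≈ 9.9

9.9 years


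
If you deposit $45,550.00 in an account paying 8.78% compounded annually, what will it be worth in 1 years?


Formula: FV = P * (1 + r)^n
Substituting: FV = $45,550.00 * (1 + 0.0878)^1
Growth factor: (1.0878)^1 = 1.0878
FV = $45,550.00 * 1.0878 = $49,549.29

$49,549.29


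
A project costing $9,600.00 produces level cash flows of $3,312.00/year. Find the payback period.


Formula: Payback = investment / annual cash flow
Substituting: Payback = $9,600.00 / $3,312.00
Payback = 2.8986 years

2.8986 years


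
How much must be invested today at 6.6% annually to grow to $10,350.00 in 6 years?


Formula: PV = FV / (1 + r)^n
Substituting: PV = $10,350.00 / (1 + 0.066)^6
Discount factor: (1.066)^6 = 1.467382
PV = $10,350.00 / 1.467382 = $7,053.38

$7,053.38


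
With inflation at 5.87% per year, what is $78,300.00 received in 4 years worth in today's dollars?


Formula: Real value = nominal / (1 + inflation)^years
Price level: (1 + 0.0587)^4 = 1.256295
Real value = $78,300.00 / 1.256295 = $62,326.12

$62,326.12


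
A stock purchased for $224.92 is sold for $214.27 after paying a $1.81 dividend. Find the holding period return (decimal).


Formula: HPR = (P1 - P0 + D) / P0
Gain: $214.27 - $224.92 + $1.81 = -$8.84
HPR = -$8.84 / $224.92 = -0.0393

-0.0393


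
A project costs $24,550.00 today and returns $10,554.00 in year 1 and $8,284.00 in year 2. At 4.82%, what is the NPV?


Formula: NPV = C0 + C1/(1+r) + C2/(1+r)^2
Discount C1: $10,554.00 / (1 + 0.0482) = $10,068.69
Discount C2: $8,284.00 / (1 + 0.0482)^2 = $7,539.66
NPV = -$24,550.00 + $10,068.69 + $7,539.66 = -$6,941.65

-$6,941.65


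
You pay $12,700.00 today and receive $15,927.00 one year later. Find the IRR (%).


Formula: IRR = C1/C0 - 1
Substituting: IRR = $15,927.00 / $12,700.00 - 1
Ratio: 1.254094 - 1 = 0.254094
IRR = 25.4094%

25.4094%


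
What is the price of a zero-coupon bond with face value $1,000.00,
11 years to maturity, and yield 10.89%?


Formula: Price = FV / (1 + r)^n
Substituting: Price = $1,000.00 / (1 + 0.1089)^11
Discount factor: (1.1089)^11 = 3.11757
Price = $1,000.00 / 3.11757 = $320.76

$320.76


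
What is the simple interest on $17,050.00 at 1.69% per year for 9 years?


Formula: I = P * r * t
Substituting: I = $17,050.00 * 0.0169 * 9
Step: I = $17,050.00 * 0.1521
I = $2,593.31

$2,593.31


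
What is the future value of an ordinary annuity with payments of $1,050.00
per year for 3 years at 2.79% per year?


Formula: FV = PMT * ((1+r)^n - 1) / r
Growth factor: (1 + 0.0279)^3 = 1.086057
Numerator: 1.086057 - 1 = 0.086057
FV = $1,050.00 * 0.086057 / 0.0279 = $3,238.70

$3,238.70


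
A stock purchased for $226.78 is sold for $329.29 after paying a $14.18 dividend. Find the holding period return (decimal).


Formula: HPR = (P1 - P0 + D) / P0
Gain: $329.29 - $226.78 + $14.18 = $116.69
HPR = $116.69 / $226.78 = 0.5146

0.5146


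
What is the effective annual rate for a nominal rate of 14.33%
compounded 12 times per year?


Formula: EAR = (1 + r/m)^m - 1
Period rate: r/m = 0.1433 / 12 = 0.011942
Compounding: (1 + 0.011942)^12 = 1.153097
EAR = 1.153097 - 1 = 0.153097

0.153097


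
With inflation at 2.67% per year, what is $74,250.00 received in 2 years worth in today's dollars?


Formula: Real value = nominal / (1 + inflation)^years
Price level: (1 + 0.0267)^2 = 1.054113
Real value = $74,250.00 / 1.054113 = $70,438.38

$70,438.38


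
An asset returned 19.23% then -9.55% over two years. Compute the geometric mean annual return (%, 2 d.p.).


Formula: Geometric mean = ((1+r1)*(1+r2))^(1/2) - 1
Product: (1 + 0.1923) * (1 + -0.0955) = 1.1923 * 0.9045 = 1.078435
Square root: 1.078435^0.5 = 1.038477
Geometric mean = 1.038477 - 1 = 0.038477
As percentage: 3.85%

3.85%


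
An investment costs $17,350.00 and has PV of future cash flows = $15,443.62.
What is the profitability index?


Formula: PI = PV(cash flows) / initial investment
Substituting: PI = $15,443.62 / $17,350.00
PI = 0.8901

0.8901


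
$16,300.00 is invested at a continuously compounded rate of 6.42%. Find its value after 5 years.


Formula: FV = P * e^(r*t)
Exponent: r*t = 0.0642 * 5 = 0.321
e^(0.321) = 1.378506
FV = $16,300.00 * 1.378506 = $22,469.64

$22,469.64


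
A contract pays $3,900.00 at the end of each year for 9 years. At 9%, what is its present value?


Formula: PV = PMT * (1 - (1+r)^(-n)) / r
Discount factor: (1 + 0.09)^(-9) = 0.460428
Bracket: 1 - 0.460428 = 0.539572
PV = $3,900.00 * 0.539572 / 0.09 = $23,381.46

$23,381.46


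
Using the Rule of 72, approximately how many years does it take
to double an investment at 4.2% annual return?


Formula: Years ≈ 72 / r
Substituting: Years ≈ 72 / 4.2
Years ≈ 17.1

17.1 years


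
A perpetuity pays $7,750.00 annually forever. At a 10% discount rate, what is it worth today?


Formula: PV = C / r
Substituting: PV = $7,750.00 / 0.1
PV = $77,500.00

$77,500.00


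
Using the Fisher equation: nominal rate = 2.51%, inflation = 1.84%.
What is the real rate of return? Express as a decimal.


Formula: (1 + r_real) = (1 + r_nom) / (1 + inflation)
Substituting: (1 + r_real) = 1.0251 / 1.0184
(1 + r_real) = 1.006579
r_real = 1.006579 - 1 = 0.006579

0.006579


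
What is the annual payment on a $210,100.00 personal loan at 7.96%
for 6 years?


Formula: PMT = PV * r / (1 - (1+r)^(-n))
Denominator: 1 - (1 + 0.0796)^(-6) = 0.368428
Numerator: $210,100.00 * 0.0796 = 16723.96
PMT = 16723.96 / 0.368428 = $45,392.73

$45,392.73


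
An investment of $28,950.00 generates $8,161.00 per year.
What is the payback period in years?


Formula: Payback = investment / annual cash flow
Substituting: Payback = $28,950.00 / $8,161.00
Payback = 3.5474 years

3.5474 years


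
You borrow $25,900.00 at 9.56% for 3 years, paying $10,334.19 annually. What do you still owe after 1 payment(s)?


Formula: Balance = PV*(1+r)^k - PMT*((1+r)^k - 1)/r
Growth: (1 + 0.0956)^1 = 1.0956
Accumulated factor: ((1+r)^k - 1)/r = 1.0
Balance = $25,900.00 * 1.0956 - $10,334.19 * 1.0
Balance = $18,041.85

$18,041.85


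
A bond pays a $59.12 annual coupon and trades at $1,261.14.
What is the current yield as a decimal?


Formula: Current yield = annual coupon / price
Substituting: CY = $59.12 / $1,261.14
CY = 0.046878

0.046878


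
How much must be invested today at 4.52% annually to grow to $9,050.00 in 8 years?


Formula: PV = FV / (1 + r)^n
Substituting: PV = $9,050.00 / (1 + 0.0452)^8
Discount factor: (1.0452)^8 = 1.424279
PV = $9,050.00 / 1.424279 = $6,354.09

$6,354.09


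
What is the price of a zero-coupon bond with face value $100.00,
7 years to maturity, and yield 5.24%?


Formula: Price = FV / (1 + r)^n
Substituting: Price = $100.00 / (1 + 0.0524)^7
Discount factor: (1.0524)^7 = 1.429769
Price = $100.00 / 1.429769 = $69.94

$69.94


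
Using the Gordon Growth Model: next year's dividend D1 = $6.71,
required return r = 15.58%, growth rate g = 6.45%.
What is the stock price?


Formula: P = D1 / (r - g)
Spread: r - g = 0.1558 - 0.0645 = 0.0913
Substituting: P = $6.71 / 0.0913
P = $73.49

$73.49


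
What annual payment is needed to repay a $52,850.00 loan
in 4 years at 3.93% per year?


Formula: PMT = PV * r / (1 - (1+r)^(-n))
Denominator: 1 - (1 + 0.0393)^(-4) = 0.142891
Numerator: $52,850.00 * 0.0393 = 2077.005
PMT = 2077.005 / 0.142891 = $14,535.64

$14,535.64


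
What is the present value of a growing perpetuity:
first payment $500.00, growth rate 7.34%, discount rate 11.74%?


Formula: PV = C / (r - g)
Spread: r - g = 0.1174 - 0.0734 = 0.044
Substituting: PV = $500.00 / 0.044
PV = $11,363.64

$11,363.64


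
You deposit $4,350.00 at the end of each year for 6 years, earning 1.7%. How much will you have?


Formula: FV = PMT * ((1+r)^n - 1) / r
Growth factor: (1 + 0.017)^6 = 1.106435
Numerator: 1.106435 - 1 = 0.106435
FV = $4,350.00 * 0.106435 / 0.017 = $27,234.72

$27,234.72


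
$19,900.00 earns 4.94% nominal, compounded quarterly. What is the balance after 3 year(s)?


Formula: FV = P * (1 + r/m)^(m*t)
Period rate: r/m = 0.0494 / 4 = 0.01235
Total periods: m*t = 4 * 3 = 12
Growth factor: (1 + 0.01235)^12 = 1.158693
FV = $19,900.00 * 1.158693 = $23,057.98

$23,057.98


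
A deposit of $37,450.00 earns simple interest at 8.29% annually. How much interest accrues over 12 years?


Formula: I = P * r * t
Substituting: I = $37,450.00 * 0.0829 * 12
Step: I = $37,450.00 * 0.9948
I = $37,255.26

$37,255.26


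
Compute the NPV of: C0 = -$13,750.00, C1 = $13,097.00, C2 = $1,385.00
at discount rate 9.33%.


Formula: NPV = C0 + C1/(1+r) + C2/(1+r)^2
Discount C1: $13,097.00 / (1 + 0.0933) = $11,979.33
Discount C2: $1,385.00 / (1 + 0.0933)^2 = $1,158.70
NPV = -$13,750.00 + $11,979.33 + $1,158.70 = -$611.97

-$611.97


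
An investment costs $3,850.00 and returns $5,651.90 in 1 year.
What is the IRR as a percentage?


Formula: IRR = C1/C0 - 1
Substituting: IRR = $5,651.90 / $3,850.00 - 1
Ratio: 1.468026 - 1 = 0.468026
IRR = 46.8026%

46.8026%


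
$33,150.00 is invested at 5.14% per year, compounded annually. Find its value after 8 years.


Formula: FV = P * (1 + r)^n
Substituting: FV = $33,150.00 * (1 + 0.0514)^8
Growth factor: (1.0514)^8 = 1.493289
FV = $33,150.00 * 1.493289 = $49,502.52

$49,502.52


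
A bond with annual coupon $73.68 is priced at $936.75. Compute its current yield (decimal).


Formula: Current yield = annual coupon / price
Substituting: CY = $73.68 / $936.75
CY = 0.078655

0.078655


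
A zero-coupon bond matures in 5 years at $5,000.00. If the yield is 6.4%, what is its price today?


Formula: Price = FV / (1 + r)^n
Substituting: Price = $5,000.00 / (1 + 0.064)^5
Discount factor: (1.064)^5 = 1.363666
Price = $5,000.00 / 1.363666 = $3,666.59

$3,666.59


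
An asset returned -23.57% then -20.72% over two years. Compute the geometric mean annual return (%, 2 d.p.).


Formula: Geometric mean = ((1+r1)*(1+r2))^(1/2) - 1
Product: (1 + -0.2357) * (1 + -0.2072) = 0.7643 * 0.7928 = 0.605937
Square root: 0.605937^0.5 = 0.77842
Geometric mean = 0.77842 - 1 = -0.22158
As percentage: -22.16%

-22.16%


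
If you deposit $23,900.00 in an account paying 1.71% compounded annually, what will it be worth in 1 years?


Formula: FV = P * (1 + r)^n
Substituting: FV = $23,900.00 * (1 + 0.0171)^1
Growth factor: (1.0171)^1 = 1.0171
FV = $23,900.00 * 1.0171 = $24,308.69

$24,308.69


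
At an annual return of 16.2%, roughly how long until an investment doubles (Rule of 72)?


Formula: Years ≈ 72 / r
Substituting: Years ≈ 72 / 16.2
Years ≈ 4.4

4.4 years


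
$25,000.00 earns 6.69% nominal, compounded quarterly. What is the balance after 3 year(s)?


Formula: FV = P * (1 + r/m)^(m*t)
Period rate: r/m = 0.0669 / 4 = 0.016725
Total periods: m*t = 4 * 3 = 12
Growth factor: (1 + 0.016725)^12 = 1.220231
FV = $25,000.00 * 1.220231 = $30,505.77

$30,505.77


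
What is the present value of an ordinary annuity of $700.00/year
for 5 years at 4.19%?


Formula: PV = PMT * (1 - (1+r)^(-n)) / r
Discount factor: (1 + 0.0419)^(-5) = 0.81446
Bracket: 1 - 0.81446 = 0.18554
PV = $700.00 * 0.18554 / 0.0419 = $3,099.71

$3,099.71


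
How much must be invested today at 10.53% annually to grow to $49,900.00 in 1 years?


Formula: PV = FV / (1 + r)^n
Substituting: PV = $49,900.00 / (1 + 0.1053)^1
Discount factor: (1.1053)^1 = 1.1053
PV = $49,900.00 / 1.1053 = $45,146.11

$45,146.11


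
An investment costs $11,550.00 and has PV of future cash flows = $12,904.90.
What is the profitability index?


Formula: PI = PV(cash flows) / initial investment
Substituting: PI = $12,904.90 / $11,550.00
PI = 1.1173

1.1173


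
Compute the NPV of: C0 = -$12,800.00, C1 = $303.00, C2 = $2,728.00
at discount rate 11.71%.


Formula: NPV = C0 + C1/(1+r) + C2/(1+r)^2
Discount C1: $303.00 / (1 + 0.1171) = $271.24
Discount C2: $2,728.00 / (1 + 0.1171)^2 = $2,186.05
NPV = -$12,800.00 + $271.24 + $2,186.05 = -$10,342.71

-$10,342.71


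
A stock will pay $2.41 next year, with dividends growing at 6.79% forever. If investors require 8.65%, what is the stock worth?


Formula: P = D1 / (r - g)
Spread: r - g = 0.0865 - 0.0679 = 0.0186
Substituting: P = $2.41 / 0.0186
P = $129.57

$129.57


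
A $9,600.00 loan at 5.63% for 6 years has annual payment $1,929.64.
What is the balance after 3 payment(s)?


Formula: Balance = PV*(1+r)^k - PMT*((1+r)^k - 1)/r
Growth: (1 + 0.0563)^3 = 1.178588
Accumulated factor: ((1+r)^k - 1)/r = 3.17207
Balance = $9,600.00 * 1.178588 - $1,929.64 * 3.17207
Balance = $5,193.49

$5,193.49


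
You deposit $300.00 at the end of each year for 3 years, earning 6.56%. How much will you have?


Formula: FV = PMT * ((1+r)^n - 1) / r
Growth factor: (1 + 0.0656)^3 = 1.209992
Numerator: 1.209992 - 1 = 0.209992
FV = $300.00 * 0.209992 / 0.0656 = $960.33

$960.33


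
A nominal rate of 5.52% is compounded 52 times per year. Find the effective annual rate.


Formula: EAR = (1 + r/m)^m - 1
Period rate: r/m = 0.0552 / 52 = 0.001062
Compounding: (1 + 0.001062)^52 = 1.056721
EAR = 1.056721 - 1 = 0.056721

0.056721


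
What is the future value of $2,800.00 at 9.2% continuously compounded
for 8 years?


Formula: FV = P * e^(r*t)
Exponent: r*t = 0.092 * 8 = 0.736
e^(0.736) = 2.087569
FV = $2,800.00 * 2.087569 = $5,845.19

$5,845.19


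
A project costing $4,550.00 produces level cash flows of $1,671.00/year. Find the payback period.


Formula: Payback = investment / annual cash flow
Substituting: Payback = $4,550.00 / $1,671.00
Payback = 2.7229 years

2.7229 years


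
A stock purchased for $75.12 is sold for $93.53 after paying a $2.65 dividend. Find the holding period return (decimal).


Formula: HPR = (P1 - P0 + D) / P0
Gain: $93.53 - $75.12 + $2.65 = $21.06
HPR = $21.06 / $75.12 = 0.2804

0.2804


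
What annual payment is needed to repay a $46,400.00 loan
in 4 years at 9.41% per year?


Formula: PMT = PV * r / (1 - (1+r)^(-n))
Denominator: 1 - (1 + 0.0941)^(-4) = 0.302134
Numerator: $46,400.00 * 0.0941 = 4366.24
PMT = 4366.24 / 0.302134 = $14,451.33

$14,451.33


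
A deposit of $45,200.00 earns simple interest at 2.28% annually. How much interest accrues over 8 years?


Formula: I = P * r * t
Substituting: I = $45,200.00 * 0.0228 * 8
Step: I = $45,200.00 * 0.1824
I = $8,244.48

$8,244.48


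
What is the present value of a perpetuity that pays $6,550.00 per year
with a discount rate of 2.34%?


Formula: PV = C / r
Substituting: PV = $6,550.00 / 0.0234
PV = $279,914.53

$279,914.53


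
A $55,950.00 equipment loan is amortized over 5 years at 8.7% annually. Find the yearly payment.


Formula: PMT = PV * r / (1 - (1+r)^(-n))
Denominator: 1 - (1 + 0.087)^(-5) = 0.34105
Numerator: $55,950.00 * 0.087 = 4867.65
PMT = 4867.65 / 0.34105 = $14,272.53

$14,272.53


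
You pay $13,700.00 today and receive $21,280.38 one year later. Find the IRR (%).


Formula: IRR = C1/C0 - 1
Substituting: IRR = $21,280.38 / $13,700.00 - 1
Ratio: 1.553312 - 1 = 0.553312
IRR = 55.3312%

55.3312%


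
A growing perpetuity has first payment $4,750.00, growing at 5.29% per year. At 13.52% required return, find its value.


Formula: PV = C / (r - g)
Spread: r - g = 0.1352 - 0.0529 = 0.0823
Substituting: PV = $4,750.00 / 0.0823
PV = $57,715.67

$57,715.67


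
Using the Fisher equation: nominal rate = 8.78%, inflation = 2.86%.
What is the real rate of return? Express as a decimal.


Formula: (1 + r_real) = (1 + r_nom) / (1 + inflation)
Substituting: (1 + r_real) = 1.0878 / 1.0286
(1 + r_real) = 1.057554
r_real = 1.057554 - 1 = 0.057554

0.057554


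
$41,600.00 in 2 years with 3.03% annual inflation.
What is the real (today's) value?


Formula: Real value = nominal / (1 + inflation)^years
Price level: (1 + 0.0303)^2 = 1.061518
Real value = $41,600.00 / 1.061518 = $39,189.16

$39,189.16


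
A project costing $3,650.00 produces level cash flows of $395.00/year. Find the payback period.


Formula: Payback = investment / annual cash flow
Substituting: Payback = $3,650.00 / $395.00
Payback = 9.2405 years

9.2405 years


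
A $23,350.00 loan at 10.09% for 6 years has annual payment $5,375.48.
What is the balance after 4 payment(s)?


Formula: Balance = PV*(1+r)^k - PMT*((1+r)^k - 1)/r
Growth: (1 + 0.1009)^4 = 1.468897
Accumulated factor: ((1+r)^k - 1)/r = 4.64715
Balance = $23,350.00 * 1.468897 - $5,375.48 * 4.64715
Balance = $9,318.09

$9,318.09


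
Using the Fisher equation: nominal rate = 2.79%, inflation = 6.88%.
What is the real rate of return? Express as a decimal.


Formula: (1 + r_real) = (1 + r_nom) / (1 + inflation)
Substituting: (1 + r_real) = 1.0279 / 1.0688
(1 + r_real) = 0.961733
r_real = 0.961733 - 1 = -0.038267

-0.038267


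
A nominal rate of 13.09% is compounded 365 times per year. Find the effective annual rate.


Formula: EAR = (1 + r/m)^m - 1
Period rate: r/m = 0.1309 / 365 = 0.000359
Compounding: (1 + 0.000359)^365 = 1.139827
EAR = 1.139827 - 1 = 0.139827

0.139827


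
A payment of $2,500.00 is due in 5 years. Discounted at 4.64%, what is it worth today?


Formula: PV = FV / (1 + r)^n
Substituting: PV = $2,500.00 / (1 + 0.0464)^5
Discount factor: (1.0464)^5 = 1.254552
PV = $2,500.00 / 1.254552 = $1,992.74

$1,992.74


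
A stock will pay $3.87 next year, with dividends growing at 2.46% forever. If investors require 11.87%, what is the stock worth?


Formula: P = D1 / (r - g)
Spread: r - g = 0.1187 - 0.0246 = 0.0941
Substituting: P = $3.87 / 0.0941
P = $41.13

$41.13


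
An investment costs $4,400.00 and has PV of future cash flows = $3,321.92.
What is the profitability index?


Formula: PI = PV(cash flows) / initial investment
Substituting: PI = $3,321.92 / $4,400.00
PI = 0.755

0.755


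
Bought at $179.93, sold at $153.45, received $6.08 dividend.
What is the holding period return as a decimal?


Formula: HPR = (P1 - P0 + D) / P0
Gain: $153.45 - $179.93 + $6.08 = -$20.40
HPR = -$20.40 / $179.93 = -0.1134

-0.1134


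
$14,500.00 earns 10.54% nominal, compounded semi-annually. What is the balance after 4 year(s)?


Formula: FV = P * (1 + r/m)^(m*t)
Period rate: r/m = 0.1054 / 2 = 0.0527
Total periods: m*t = 2 * 4 = 8
Growth factor: (1 + 0.0527)^8 = 1.508124
FV = $14,500.00 * 1.508124 = $21,867.79

$21,867.79


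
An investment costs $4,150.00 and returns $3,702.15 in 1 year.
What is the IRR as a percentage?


Formula: IRR = C1/C0 - 1
Substituting: IRR = $3,702.15 / $4,150.00 - 1
Ratio: 0.892084 - 1 = -0.107916
IRR = -10.7916%

-10.7916%


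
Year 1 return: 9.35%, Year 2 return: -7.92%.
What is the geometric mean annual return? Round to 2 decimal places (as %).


Formula: Geometric mean = ((1+r1)*(1+r2))^(1/2) - 1
Product: (1 + 0.0935) * (1 + -0.0792) = 1.0935 * 0.9208 = 1.006895
Square root: 1.006895^0.5 = 1.003441
Geometric mean = 1.003441 - 1 = 0.003441
As percentage: 0.34%

0.34%


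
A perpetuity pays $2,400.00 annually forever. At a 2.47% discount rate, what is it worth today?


Formula: PV = C / r
Substituting: PV = $2,400.00 / 0.0247
PV = $97,165.99

$97,165.99


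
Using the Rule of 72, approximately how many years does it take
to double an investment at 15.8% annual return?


Formula: Years ≈ 72 / r
Substituting: Years ≈ 72 / 15.8
Years ≈ 4.6

4.6 years


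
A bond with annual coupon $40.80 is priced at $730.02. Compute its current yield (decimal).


Formula: Current yield = annual coupon / price
Substituting: CY = $40.80 / $730.02
CY = 0.055889

0.055889


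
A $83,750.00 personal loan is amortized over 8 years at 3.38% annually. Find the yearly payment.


Formula: PMT = PV * r / (1 - (1+r)^(-n))
Denominator: 1 - (1 + 0.0338)^(-8) = 0.233508
Numerator: $83,750.00 * 0.0338 = 2830.75
PMT = 2830.75 / 0.233508 = $12,122.72

$12,122.72


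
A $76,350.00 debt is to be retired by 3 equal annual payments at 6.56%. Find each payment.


Formula: PMT = PV * r / (1 - (1+r)^(-n))
Denominator: 1 - (1 + 0.0656)^(-3) = 0.173549
Numerator: $76,350.00 * 0.0656 = 5008.56
PMT = 5008.56 / 0.173549 = $28,859.71

$28,859.71


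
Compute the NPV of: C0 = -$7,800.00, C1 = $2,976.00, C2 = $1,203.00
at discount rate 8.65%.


Formula: NPV = C0 + C1/(1+r) + C2/(1+r)^2
Discount C1: $2,976.00 / (1 + 0.0865) = $2,739.07
Discount C2: $1,203.00 / (1 + 0.0865)^2 = $1,019.08
NPV = -$7,800.00 + $2,739.07 + $1,019.08 = -$4,041.85

-$4,041.85


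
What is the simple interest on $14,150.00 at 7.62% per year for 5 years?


Formula: I = P * r * t
Substituting: I = $14,150.00 * 0.0762 * 5
Step: I = $14,150.00 * 0.381
I = $5,391.15

$5,391.15


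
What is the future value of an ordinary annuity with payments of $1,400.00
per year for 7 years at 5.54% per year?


Formula: FV = PMT * ((1+r)^n - 1) / r
Growth factor: (1 + 0.0554)^7 = 1.458544
Numerator: 1.458544 - 1 = 0.458544
FV = $1,400.00 * 0.458544 / 0.0554 = $11,587.76

$11,587.76


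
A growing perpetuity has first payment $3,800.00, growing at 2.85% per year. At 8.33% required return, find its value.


Formula: PV = C / (r - g)
Spread: r - g = 0.0833 - 0.0285 = 0.0548
Substituting: PV = $3,800.00 / 0.0548
PV = $69,343.07

$69,343.07


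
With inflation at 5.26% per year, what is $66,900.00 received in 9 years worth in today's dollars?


Formula: Real value = nominal / (1 + inflation)^years
Price level: (1 + 0.0526)^9 = 1.586245
Real value = $66,900.00 / 1.586245 = $42,175.07

$42,175.07


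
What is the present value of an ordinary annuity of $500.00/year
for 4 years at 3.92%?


Formula: PV = PMT * (1 - (1+r)^(-n)) / r
Discount factor: (1 + 0.0392)^(-4) = 0.857439
Bracket: 1 - 0.857439 = 0.142561
PV = $500.00 * 0.142561 / 0.0392 = $1,818.37

$1,818.37


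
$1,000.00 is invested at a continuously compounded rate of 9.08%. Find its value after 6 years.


Formula: FV = P * e^(r*t)
Exponent: r*t = 0.0908 * 6 = 0.5448
e^(0.5448) = 1.724263
FV = $1,000.00 * 1.724263 = $1,724.26

$1,724.26


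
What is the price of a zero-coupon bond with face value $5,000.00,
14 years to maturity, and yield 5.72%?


Formula: Price = FV / (1 + r)^n
Substituting: Price = $5,000.00 / (1 + 0.0572)^14
Discount factor: (1.0572)^14 = 2.178714
Price = $5,000.00 / 2.178714 = $2,294.93

$2,294.93


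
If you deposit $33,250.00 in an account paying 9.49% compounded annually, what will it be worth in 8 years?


Formula: FV = P * (1 + r)^n
Substituting: FV = $33,250.00 * (1 + 0.0949)^8
Growth factor: (1.0949)^8 = 2.065359
FV = $33,250.00 * 2.065359 = $68,673.20

$68,673.20


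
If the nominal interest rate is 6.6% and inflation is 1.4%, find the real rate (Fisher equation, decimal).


Formula: (1 + r_real) = (1 + r_nom) / (1 + inflation)
Substituting: (1 + r_real) = 1.066 / 1.014
(1 + r_real) = 1.051282
r_real = 1.051282 - 1 = 0.051282

0.051282


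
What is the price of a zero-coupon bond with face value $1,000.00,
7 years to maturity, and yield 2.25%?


Formula: Price = FV / (1 + r)^n
Substituting: Price = $1,000.00 / (1 + 0.0225)^7
Discount factor: (1.0225)^7 = 1.168539
Price = $1,000.00 / 1.168539 = $855.77

$855.77


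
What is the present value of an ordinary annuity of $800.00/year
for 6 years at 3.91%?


Formula: PV = PMT * (1 - (1+r)^(-n)) / r
Discount factor: (1 + 0.0391)^(-6) = 0.794431
Bracket: 1 - 0.794431 = 0.205569
PV = $800.00 * 0.205569 / 0.0391 = $4,206.02

$4,206.02


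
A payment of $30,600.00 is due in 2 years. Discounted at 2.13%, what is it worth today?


Formula: PV = FV / (1 + r)^n
Substituting: PV = $30,600.00 / (1 + 0.0213)^2
Discount factor: (1.0213)^2 = 1.043054
PV = $30,600.00 / 1.043054 = $29,336.94

$29,336.94


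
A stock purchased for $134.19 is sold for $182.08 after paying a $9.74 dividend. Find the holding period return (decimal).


Formula: HPR = (P1 - P0 + D) / P0
Gain: $182.08 - $134.19 + $9.74 = $57.63
HPR = $57.63 / $134.19 = 0.4295

0.4295


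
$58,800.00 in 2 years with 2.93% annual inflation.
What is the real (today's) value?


Formula: Real value = nominal / (1 + inflation)^years
Price level: (1 + 0.0293)^2 = 1.059458
Real value = $58,800.00 / 1.059458 = $55,500.05

$55,500.05


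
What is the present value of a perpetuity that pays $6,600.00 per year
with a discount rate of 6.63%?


Formula: PV = C / r
Substituting: PV = $6,600.00 / 0.0663
PV = $99,547.51

$99,547.51


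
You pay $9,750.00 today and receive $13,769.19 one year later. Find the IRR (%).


Formula: IRR = C1/C0 - 1
Substituting: IRR = $13,769.19 / $9,750.00 - 1
Ratio: 1.412225 - 1 = 0.412225
IRR = 41.2225%

41.2225%


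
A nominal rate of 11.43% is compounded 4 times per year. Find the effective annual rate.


Formula: EAR = (1 + r/m)^m - 1
Period rate: r/m = 0.1143 / 4 = 0.028575
Compounding: (1 + 0.028575)^4 = 1.119293
EAR = 1.119293 - 1 = 0.119293

0.119293


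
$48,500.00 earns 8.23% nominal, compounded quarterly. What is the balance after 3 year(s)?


Formula: FV = P * (1 + r/m)^(m*t)
Period rate: r/m = 0.0823 / 4 = 0.020575
Total periods: m*t = 4 * 3 = 12
Growth factor: (1 + 0.020575)^12 = 1.276848
FV = $48,500.00 * 1.276848 = $61,927.11

$61,927.11


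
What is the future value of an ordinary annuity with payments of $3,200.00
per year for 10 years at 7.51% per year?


Formula: FV = PMT * ((1+r)^n - 1) / r
Growth factor: (1 + 0.0751)^10 = 2.06295
Numerator: 2.06295 - 1 = 1.06295
FV = $3,200.00 * 1.06295 / 0.0751 = $45,292.13

$45,292.13
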